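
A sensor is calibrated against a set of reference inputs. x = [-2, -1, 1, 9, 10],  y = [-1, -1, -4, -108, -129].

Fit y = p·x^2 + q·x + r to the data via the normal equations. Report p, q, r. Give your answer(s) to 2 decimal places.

The normal system MᵀM·[p, q, r]ᵀ = Mᵀy is [[16579, 1721, 187]; [1721, 187, 17]; [187, 17, 5]]·[p, q, r]ᵀ = [-21657, -2263, -243]ᵀ.
Row-reducing yields p = -40421/37968, q = -82721/37968, r = -311/226.

p = -1.06, q = -2.18, r = -1.38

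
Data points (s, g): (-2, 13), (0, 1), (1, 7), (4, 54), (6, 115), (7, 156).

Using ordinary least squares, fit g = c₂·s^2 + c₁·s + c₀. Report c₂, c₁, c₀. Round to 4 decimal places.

c₂ = 3.0170, c₁ = 0.7998, c₀ = 2.2329

The normal equations are: 3970·c₂ + 616·c₁ + 106·c₀ = 12707;  616·c₂ + 106·c₁ + 16·c₀ = 1979;  106·c₂ + 16·c₁ + 6·c₀ = 346.
Inverting the 3×3 Gram matrix, [c₂, c₁, c₀]ᵀ = [6553/2172, 4343/5430, 8083/3620]ᵀ.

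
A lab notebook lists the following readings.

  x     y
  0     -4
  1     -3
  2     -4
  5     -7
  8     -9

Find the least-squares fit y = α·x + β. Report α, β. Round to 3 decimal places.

α = -0.738, β = -3.037

Sums needed: Σx·x = 94, Σx = 16, Σ1 = 5.
Moment sums: Σx·y = -118, Σy = -27.
MᵀM·[α, β]ᵀ = Mᵀy becomes [[94, 16]; [16, 5]]·[α, β]ᵀ = [-118, -27]ᵀ.
Determinant 94·5 − 16² = 214.
α = ((-118)·5 − 16·(-27))/214 = -79/107; β = (94·(-27) − 16·(-118))/214 = -325/107.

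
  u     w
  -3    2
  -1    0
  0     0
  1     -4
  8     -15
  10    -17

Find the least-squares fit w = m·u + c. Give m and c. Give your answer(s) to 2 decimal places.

Forming XᵀX = [[175, 15]; [15, 6]] and Xᵀw = [-300, -34]ᵀ gives XᵀX·[m, c]ᵀ = Xᵀw.
Determinant 175·6 − 15² = 825.
m = ((-300)·6 − 15·(-34))/825 = -86/55; c = (175·(-34) − 15·(-300))/825 = -58/33.

m = -1.56, c = -1.76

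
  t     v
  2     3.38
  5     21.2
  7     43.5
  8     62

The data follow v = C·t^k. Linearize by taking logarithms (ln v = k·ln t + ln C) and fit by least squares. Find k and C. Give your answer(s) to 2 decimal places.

k = 2.07, C = 0.79

With ln vᵢ as the transformed response and ln tᵢ as the regressor:
Over the data: Σln t = 6.3279, Σ(ln t)² = 11.1814, Σln v = 12.1718, Σln t·ln v = 21.6830.
Normal system: [[11.1814, 6.3279]; [6.3279, 4]]·[k, ln C]ᵀ = [21.6830, 12.1718]ᵀ.
Solving (det = 4.6828): k = 2.07350, ln C = -0.23730, so C = exp(-0.23730) = 0.78875.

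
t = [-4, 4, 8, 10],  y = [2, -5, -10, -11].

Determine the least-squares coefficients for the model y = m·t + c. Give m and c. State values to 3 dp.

Entries of MᵀM: Σt·t = 196, Σt = 18, Σ1 = 4.
For Mᵀy: Σt·y = -218, Σy = -24.
Determinant 196·4 − 18² = 460.
m = ((-218)·4 − 18·(-24))/460 = -22/23; c = (196·(-24) − 18·(-218))/460 = -39/23.

m = -0.957, c = -1.696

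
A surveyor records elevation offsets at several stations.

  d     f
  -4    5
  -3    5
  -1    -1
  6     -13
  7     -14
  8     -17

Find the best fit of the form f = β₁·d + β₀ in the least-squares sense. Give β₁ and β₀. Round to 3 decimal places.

The normal system MᵀM·[β₁, β₀]ᵀ = Mᵀf is [[175, 13]; [13, 6]]·[β₁, β₀]ᵀ = [-346, -35]ᵀ.
Eliminating β₀: 6·(row 1) − 13·(row 2) gives 881·β₁ = 6·(-346) − 13·(-35) = -1621, so β₁ = -1621/881.
Then β₀ = ((-35) − 13·(-1621/881))/6 = -1627/881.

β₁ = -1.840, β₀ = -1.847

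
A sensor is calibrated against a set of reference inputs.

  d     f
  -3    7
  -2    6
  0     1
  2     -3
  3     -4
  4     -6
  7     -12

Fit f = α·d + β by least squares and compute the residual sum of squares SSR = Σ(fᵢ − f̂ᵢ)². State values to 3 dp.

XᵀX·[α, β]ᵀ = Xᵀf reads: 91·α + 11·β = -159;  11·α + 7·β = -11.
Eliminating β: 7·(row 1) − 11·(row 2) gives 516·α = 7·(-159) − 11·(-11) = -992, so α = -248/129.
Then β = ((-11) − 11·(-248/129))/7 = 187/129.
Residuals: -28/129, 91/129, -58/129, -26/43, 41/129, 31/129, 1/129; SSR = 164/129.

SSR = 1.271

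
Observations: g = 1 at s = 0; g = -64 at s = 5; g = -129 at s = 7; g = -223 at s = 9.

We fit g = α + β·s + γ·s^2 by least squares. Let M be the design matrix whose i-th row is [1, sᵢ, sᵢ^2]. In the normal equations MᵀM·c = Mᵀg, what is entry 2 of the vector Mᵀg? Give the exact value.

-3230

Entry 2 ↔ basis s, so (Mᵀg)_{2} = Σᵢ (s)·gᵢ = (0)·(1) + (5)·(-64) + (7)·(-129) + (9)·(-223) = -3230.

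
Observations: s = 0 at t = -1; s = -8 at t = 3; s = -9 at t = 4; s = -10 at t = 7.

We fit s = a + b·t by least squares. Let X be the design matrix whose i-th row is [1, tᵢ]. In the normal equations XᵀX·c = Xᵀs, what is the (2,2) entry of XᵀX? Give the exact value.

75

Row 2 ↔ basis t, column 2 ↔ basis t, so (XᵀX)_{2,2} = Σᵢ (t)·(t) = (-1)·(-1) + (3)·(3) + (4)·(4) + (7)·(7) = 75.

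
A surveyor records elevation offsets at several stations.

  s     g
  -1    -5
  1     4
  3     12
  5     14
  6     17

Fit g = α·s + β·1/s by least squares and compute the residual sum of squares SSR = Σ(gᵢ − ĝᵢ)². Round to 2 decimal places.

The normal system AᵀA·[α, β]ᵀ = Aᵀg is [[72, 5]; [5, 1961/900]]·[α, β]ᵀ = [217, 559/30]ᵀ.
Δ = 72·(1961/900) − 5² = 3297/25.
α = (217·(1961/900) − 5·(559/30))/(3297/25) = 341687/118692; β = (72·(559/30) − 5·217)/(3297/25) = 6415/3297.
Residuals: -20833/118692, -97859/118692, 35807/13188, -92935/118692, -656/1099; SSR = 1074379/118692.

SSR = 9.05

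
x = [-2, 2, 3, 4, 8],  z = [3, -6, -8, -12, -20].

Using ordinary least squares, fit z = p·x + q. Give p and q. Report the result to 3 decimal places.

p = -2.327, q = -1.619

MᵀM·[p, q]ᵀ = Mᵀz reads: 97·p + 15·q = -250;  15·p + 5·q = -43.
Eliminating q: 5·(row 1) − 15·(row 2) gives 260·p = 5·(-250) − 15·(-43) = -605, so p = -121/52.
Then q = ((-43) − 15·(-121/52))/5 = -421/260.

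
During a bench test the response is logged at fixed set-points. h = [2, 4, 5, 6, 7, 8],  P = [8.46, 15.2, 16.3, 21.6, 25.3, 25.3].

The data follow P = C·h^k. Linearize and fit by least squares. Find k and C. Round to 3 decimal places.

Let Y = ln P. Fitting Y = k·ln h + ln C by least squares:
Sums: Σln h = 9.5060, Σ(ln h)² = 16.3136, Σln P = 17.1821, Σln h·ln P = 28.2555.
Normal system: [[16.3136, 9.5060]; [9.5060, 6]]·[k, ln C]ᵀ = [28.2555, 17.1821]ᵀ.
Slope k = (n·Σln h·ln P − Σln h·Σln P)/(n·Σ(ln h)² − (Σln h)²) = (6·28.2555 − 9.5060·17.1821)/7.5177 = 0.82470; ln C = (Σln P − k·Σln h)/n = 1.55708, so C = exp(1.55708) = 4.74494.

k = 0.825, C = 4.745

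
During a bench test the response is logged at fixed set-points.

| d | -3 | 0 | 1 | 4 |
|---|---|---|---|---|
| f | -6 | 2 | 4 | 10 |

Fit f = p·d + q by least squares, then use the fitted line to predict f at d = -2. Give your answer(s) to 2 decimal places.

f̂ = -3.20

Normal-equation sums: Σd·d = 26, Σd = 2, Σ1 = 4.
And Σd·f = 62, Σf = 10.
So AᵀA·[p, q]ᵀ = Aᵀf: [[26, 2]; [2, 4]]·[p, q]ᵀ = [62, 10]ᵀ.
Determinant 26·4 − 2² = 100.
p = (62·4 − 2·10)/100 = 57/25; q = (26·10 − 2·62)/100 = 34/25.
At d = -2: f̂ = (57/25)·(-2) + (34/25)·(1) = -16/5.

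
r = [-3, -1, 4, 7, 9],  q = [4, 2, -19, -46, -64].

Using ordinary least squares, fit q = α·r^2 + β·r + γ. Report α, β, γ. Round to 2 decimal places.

α = -0.46, β = -2.99, γ = -0.63

XᵀX·[α, β, γ]ᵀ = Xᵀq reads: 9300·α + 1108·β + 156·γ = -7704;  1108·α + 156·β + 16·γ = -988;  156·α + 16·β + 5·γ = -123.
Row-reducing yields α = -1354/2935, β = -8781/2935, γ = -1857/2935.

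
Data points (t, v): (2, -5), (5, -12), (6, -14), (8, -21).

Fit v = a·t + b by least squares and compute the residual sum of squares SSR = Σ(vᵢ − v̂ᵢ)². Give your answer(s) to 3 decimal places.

From the data, Σt·t = 129, Σt = 21, Σ1 = 4.
Moment sums: Σt·v = -322, Σv = -52.
Determinant 129·4 − 21² = 75.
a = ((-322)·4 − 21·(-52))/75 = -196/75; b = (129·(-52) − 21·(-322))/75 = 18/25.
Residuals: -37/75, 26/75, 24/25, -61/75; SSR = 146/75.

SSR = 1.947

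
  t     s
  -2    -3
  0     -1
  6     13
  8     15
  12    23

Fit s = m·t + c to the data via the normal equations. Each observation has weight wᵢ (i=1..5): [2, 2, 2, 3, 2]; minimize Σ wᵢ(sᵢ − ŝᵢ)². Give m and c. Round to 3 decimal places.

Forming AᵀWA = [[560, 56]; [56, 11]] and AᵀWs = [1080, 109]ᵀ gives AᵀWA·[m, c]ᵀ = AᵀWs.
Determinant 560·11 − 56² = 3024.
m = (1080·11 − 56·109)/3024 = 361/189; c = (560·109 − 56·1080)/3024 = 5/27.

m = 1.910, c = 0.185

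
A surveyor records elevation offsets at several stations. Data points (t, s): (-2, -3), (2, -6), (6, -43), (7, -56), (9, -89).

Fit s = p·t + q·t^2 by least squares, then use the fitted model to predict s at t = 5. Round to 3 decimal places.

ŝ = -29.920

The normal equations are: 174·p + 1288·q = -1457;  1288·p + 10290·q = -11537.
Eliminating q: 10290·(row 1) − 1288·(row 2) gives 131516·p = 10290·(-1457) − 1288·(-11537) = -132874, so p = -9491/9394.
Then q = ((-11537) − 1288·(-9491/9394))/10290 = -65411/65758.
At t = 5: ŝ = (-9491/9394)·(5) + (-65411/65758)·(25) = -89430/2989.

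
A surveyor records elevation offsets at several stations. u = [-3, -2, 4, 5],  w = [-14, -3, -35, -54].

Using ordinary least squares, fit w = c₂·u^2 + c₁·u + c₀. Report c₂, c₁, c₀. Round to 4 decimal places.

c₂ = -2.1429, c₁ = -0.8343, c₀ = 3.2629

Compute the Gram sums: Σu^2·u^2 = 978, Σu^2·u = 154, Σu^2 = 54, Σu·u = 54, Σu = 4, Σ1 = 4.
Moment sums: Σu^2·w = -2048, Σu·w = -362, Σw = -106.
Normal equations: [[978, 154, 54]; [154, 54, 4]; [54, 4, 4]]·[c₂, c₁, c₀]ᵀ = [-2048, -362, -106]ᵀ.
Solving the 3×3 system (Gaussian elimination) gives c₂ = -15/7, c₁ = -146/175, c₀ = 571/175.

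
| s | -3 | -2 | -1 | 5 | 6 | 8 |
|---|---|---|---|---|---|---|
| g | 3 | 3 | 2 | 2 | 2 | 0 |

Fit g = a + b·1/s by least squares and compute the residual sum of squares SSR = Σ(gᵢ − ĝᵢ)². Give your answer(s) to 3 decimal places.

SSR = 4.975

Setting ∂/∂a … = 0 gives: 6·a + (-161/120)·b = 12;  (-161/120)·a + (20801/14400)·b = -113/30.
det = 6·(20801/14400) − (-161/120)² = 19777/2880.
a = (12·(20801/14400) − (-161/120)·(-113/30))/(19777/2880) = 35368/19777; b = (6·(-113/30) − (-161/120)·12)/(19777/2880) = -18720/19777.
Residuals: 17723/19777, 14603/19777, -14534/19777, 7930/19777, 7306/19777, -33028/19777; SSR = 98382/19777.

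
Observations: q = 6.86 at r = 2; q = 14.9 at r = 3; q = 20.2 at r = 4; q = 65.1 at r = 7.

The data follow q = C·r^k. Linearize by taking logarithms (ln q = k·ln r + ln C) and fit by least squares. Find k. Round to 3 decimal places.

Linearized form: ln q = k·ln r + ln C. From the 4 transformed points,
Σln r = 5.1240, Σ(ln r)² = 7.3958, Σln q = 11.8087, Σln r·ln q = 16.5953.
Equations: 7.3958·k + 5.1240·ln C = 16.5953;  5.1240·k + 4·ln C = 11.8087.
Slope k = (n·Σln r·ln q − Σln r·Σln q)/(n·Σ(ln r)² − (Σln r)²) = (4·16.5953 − 5.1240·11.8087)/3.3281 = 1.76493; ln C = (Σln q − k·Σln r)/n = 0.69131.

k = 1.765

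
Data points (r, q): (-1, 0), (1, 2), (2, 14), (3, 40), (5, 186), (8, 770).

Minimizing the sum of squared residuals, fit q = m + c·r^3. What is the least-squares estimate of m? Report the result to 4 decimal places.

m = 0.4518

Normal-equation sums: Σ1 = 6, Σr^3 = 672, Σr^3·r^3 = 278564.
For Aᵀq: Σq = 1012, Σr^3·q = 418684.
Normal equations: [[6, 672]; [672, 278564]]·[m, c]ᵀ = [1012, 418684]ᵀ.
Eliminating c: 278564·(row 1) − 672·(row 2) gives 1219800·m = 278564·1012 − 672·418684 = 551120, so m = 13778/30495.
Then c = (418684 − 672·(13778/30495))/278564 = 15267/10165.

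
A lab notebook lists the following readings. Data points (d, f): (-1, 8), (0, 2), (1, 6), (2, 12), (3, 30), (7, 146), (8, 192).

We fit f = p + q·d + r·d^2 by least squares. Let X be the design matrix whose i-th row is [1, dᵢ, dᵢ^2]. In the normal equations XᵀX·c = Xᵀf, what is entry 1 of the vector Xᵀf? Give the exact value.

396

Entry 1 ↔ basis 1, so (Xᵀf)_{1} = Σᵢ fᵢ = (1)·(8) + (1)·(2) + (1)·(6) + (1)·(12) + (1)·(30) + (1)·(146) + (1)·(192) = 396.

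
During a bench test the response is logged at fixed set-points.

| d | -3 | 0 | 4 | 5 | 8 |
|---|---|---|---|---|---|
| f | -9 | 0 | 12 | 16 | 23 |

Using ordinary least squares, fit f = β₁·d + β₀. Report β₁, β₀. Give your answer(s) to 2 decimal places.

Compute the Gram sums: Σd·d = 114, Σd = 14, Σ1 = 5.
And Σd·f = 339, Σf = 42.
So XᵀX·[β₁, β₀]ᵀ = Xᵀf: [[114, 14]; [14, 5]]·[β₁, β₀]ᵀ = [339, 42]ᵀ.
Determinant 114·5 − 14² = 374.
β₁ = (339·5 − 14·42)/374 = 1107/374; β₀ = (114·42 − 14·339)/374 = 21/187.

β₁ = 2.96, β₀ = 0.11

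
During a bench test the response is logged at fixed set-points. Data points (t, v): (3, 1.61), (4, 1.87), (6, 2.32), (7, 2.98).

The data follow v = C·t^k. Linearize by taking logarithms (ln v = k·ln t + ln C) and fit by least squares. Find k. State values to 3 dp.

Taking logs, ln v = k·ln t + ln C, so regress ln v on ln t.
Σln t = 6.2226, Σ(ln t)² = 10.1257, Σln v = 3.0357, Σln t·ln v = 5.0236.
Equations: 10.1257·k + 6.2226·ln C = 5.0236;  6.2226·k + 4·ln C = 3.0357.
Solving (det = 1.7825): k = 0.67590, ln C = -0.29254.

k = 0.676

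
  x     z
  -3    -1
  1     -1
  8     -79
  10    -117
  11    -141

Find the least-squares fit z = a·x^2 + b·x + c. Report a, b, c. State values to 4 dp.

From the data, Σx^2·x^2 = 28819, Σx^2·x = 2817, Σx^2 = 295, Σx·x = 295, Σx = 27, Σ1 = 5.
And Σx^2·z = -33827, Σx·z = -3351, Σz = -339.
Row-reducing yields a = -252337/255991, b = -538527/255991, c = 439739/255991.

a = -0.9857, b = -2.1037, c = 1.7178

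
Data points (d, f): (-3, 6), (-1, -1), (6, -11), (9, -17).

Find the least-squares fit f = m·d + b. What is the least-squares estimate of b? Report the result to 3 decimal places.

From the data, Σd·d = 127, Σd = 11, Σ1 = 4.
Moment sums: Σd·f = -236, Σf = -23.
AᵀA·[m, b]ᵀ = Aᵀf becomes [[127, 11]; [11, 4]]·[m, b]ᵀ = [-236, -23]ᵀ.
Eliminating b: 4·(row 1) − 11·(row 2) gives 387·m = 4·(-236) − 11·(-23) = -691, so m = -691/387.
Then b = ((-23) − 11·(-691/387))/4 = -325/387.

b = -0.840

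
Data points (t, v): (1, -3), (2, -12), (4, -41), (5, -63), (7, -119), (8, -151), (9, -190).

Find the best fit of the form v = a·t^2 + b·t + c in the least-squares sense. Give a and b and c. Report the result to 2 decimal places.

AᵀA·[a, b, c]ᵀ = Aᵀv reads: 13956·a + 1782·b + 240·c = -33167;  1782·a + 240·b + 36·c = -4257;  240·a + 36·b + 7·c = -579.
(Σt^2·t^2 = 13956, Σt^2·t = 1782, Σt^2 = 240, Σt·t = 240, Σt = 36, Σ1 = 7, Σt^2·v = -33167, Σt·v = -4257, Σv = -579.)
Solving the 3×3 system (Gaussian elimination) gives a = -34733/16566, b = -13179/5522, c = 3989/2761.

a = -2.10, b = -2.39, c = 1.44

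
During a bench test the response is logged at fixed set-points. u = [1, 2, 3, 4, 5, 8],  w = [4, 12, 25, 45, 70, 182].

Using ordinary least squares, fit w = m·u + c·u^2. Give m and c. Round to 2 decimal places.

The normal system MᵀM·[m, c]ᵀ = Mᵀw is [[119, 737]; [737, 5075]]·[m, c]ᵀ = [2089, 14395]ᵀ.
Determinant 119·5075 − 737² = 60756.
m = (2089·5075 − 737·14395)/60756 = -620/5063; c = (119·14395 − 737·2089)/60756 = 14451/5063.

m = -0.12, c = 2.85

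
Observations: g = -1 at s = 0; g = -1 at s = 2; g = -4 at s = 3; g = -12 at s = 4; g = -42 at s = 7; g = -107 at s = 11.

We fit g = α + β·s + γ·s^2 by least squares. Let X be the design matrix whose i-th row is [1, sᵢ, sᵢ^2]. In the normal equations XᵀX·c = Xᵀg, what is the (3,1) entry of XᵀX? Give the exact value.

199

Row 3 ↔ basis s^2, column 1 ↔ basis 1, so (XᵀX)_{3,1} = Σᵢ s^2 = (0)·(1) + (4)·(1) + (9)·(1) + (16)·(1) + (49)·(1) + (121)·(1) = 199.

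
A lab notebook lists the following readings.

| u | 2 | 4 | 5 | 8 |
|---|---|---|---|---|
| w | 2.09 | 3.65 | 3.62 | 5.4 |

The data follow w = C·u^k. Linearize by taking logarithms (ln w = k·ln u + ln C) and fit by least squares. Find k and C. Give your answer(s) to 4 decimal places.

With ln wᵢ as the transformed response and ln uᵢ as the regressor:
Σln u = 5.7683, Σ(ln u)² = 9.3166, Σln w = 5.0048, Σln u·ln w = 7.8831.
Normal system: [[9.3166, 5.7683]; [5.7683, 4]]·[k, ln C]ᵀ = [7.8831, 5.0048]ᵀ.
Δ = 9.3166·4 − (5.7683)² = 3.9930; k = (7.8831·4 − 5.7683·5.0048)/3.9930 = 0.66700, ln C = (9.3166·5.0048 − 5.7683·7.8831)/3.9930 = 0.28932, so C = exp(0.28932) = 1.33552.

k = 0.6670, C = 1.3355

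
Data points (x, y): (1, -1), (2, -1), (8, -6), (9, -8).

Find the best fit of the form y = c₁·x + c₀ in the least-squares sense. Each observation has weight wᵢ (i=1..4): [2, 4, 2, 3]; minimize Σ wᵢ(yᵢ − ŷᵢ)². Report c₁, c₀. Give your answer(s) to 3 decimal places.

c₁ = -0.895, c₀ = 0.495

The normal equations are: 389·c₁ + 53·c₀ = -322;  53·c₁ + 11·c₀ = -42.
(Σwᵢ·x·x = 389, Σwᵢ·x = 53, Σwᵢ·1 = 11, Σwᵢ·x·y = -322, Σwᵢ·y = -42.)
det = 389·11 − 53² = 1470.
c₁ = ((-322)·11 − 53·(-42))/1470 = -94/105; c₀ = (389·(-42) − 53·(-322))/1470 = 52/105.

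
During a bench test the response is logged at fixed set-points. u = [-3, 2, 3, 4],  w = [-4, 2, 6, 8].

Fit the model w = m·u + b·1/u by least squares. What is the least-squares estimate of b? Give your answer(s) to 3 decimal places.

Entries of XᵀX: Σu·u = 38, Σu·1/u = 4, Σ1/u·1/u = 77/144.
Right-hand side: Σu·w = 66, Σ1/u·w = 19/3.
XᵀX·[m, b]ᵀ = Xᵀw becomes [[38, 4]; [4, 77/144]]·[m, b]ᵀ = [66, 19/3]ᵀ.
det = 38·(77/144) − 4² = 311/72.
m = (66·(77/144) − 4·(19/3))/(311/72) = 717/311; b = (38·(19/3) − 4·66)/(311/72) = -1680/311.

b = -5.402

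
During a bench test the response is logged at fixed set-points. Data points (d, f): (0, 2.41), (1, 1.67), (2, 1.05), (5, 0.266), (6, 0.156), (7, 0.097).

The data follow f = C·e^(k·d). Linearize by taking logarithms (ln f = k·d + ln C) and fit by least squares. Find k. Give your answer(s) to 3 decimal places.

k = -0.463

Linearized form: ln f = k·d + ln C. From the 6 transformed points,
AᵀA = [[115.0000, 21.0000]; [21.0000, 6]], rhs = [-33.4896, -4.0740]ᵀ  (here Σd = 21.0000, Σ(d)² = 115.0000, Σln f = -4.0740, Σd·ln f = -33.4896).
Solving (det = 249.0000): k = -0.46339, ln C = 0.94288.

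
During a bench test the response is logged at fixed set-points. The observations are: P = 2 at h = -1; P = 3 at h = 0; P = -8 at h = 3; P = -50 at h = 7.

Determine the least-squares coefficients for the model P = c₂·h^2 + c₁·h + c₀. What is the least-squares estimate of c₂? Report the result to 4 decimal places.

c₂ = -1.0030

AᵀA·[c₂, c₁, c₀]ᵀ = AᵀP reads: 2483·c₂ + 369·c₁ + 59·c₀ = -2520;  369·c₂ + 59·c₁ + 9·c₀ = -376;  59·c₂ + 9·c₁ + 4·c₀ = -53.
Inverting the 3×3 Gram matrix, [c₂, c₁, c₀]ᵀ = [-335/334, -853/1670, 2249/835]ᵀ.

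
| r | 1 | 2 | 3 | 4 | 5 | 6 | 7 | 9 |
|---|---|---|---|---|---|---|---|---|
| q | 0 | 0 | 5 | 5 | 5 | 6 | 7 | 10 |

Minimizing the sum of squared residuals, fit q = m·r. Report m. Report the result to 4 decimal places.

m = 1.0633

Compute the Gram sums: Σr·r = 221.
And Σr·q = 235.
So MᵀM·[m]ᵀ = Mᵀq: [[221]]·[m]ᵀ = [235]ᵀ.
m = 235/221 = 1.06335.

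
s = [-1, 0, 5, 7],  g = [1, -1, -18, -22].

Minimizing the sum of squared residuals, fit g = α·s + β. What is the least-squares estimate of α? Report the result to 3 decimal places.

α = -3.017

Normal-equation sums: Σs·s = 75, Σs = 11, Σ1 = 4.
For Mᵀg: Σs·g = -245, Σg = -40.
So MᵀM·[α, β]ᵀ = Mᵀg: [[75, 11]; [11, 4]]·[α, β]ᵀ = [-245, -40]ᵀ.
det = 75·4 − 11² = 179.
α = ((-245)·4 − 11·(-40))/179 = -540/179; β = (75·(-40) − 11·(-245))/179 = -305/179.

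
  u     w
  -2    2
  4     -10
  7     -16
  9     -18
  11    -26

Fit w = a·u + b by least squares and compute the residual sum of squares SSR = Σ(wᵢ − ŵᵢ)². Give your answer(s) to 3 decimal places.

With design matrix X, XᵀX = [[271, 29]; [29, 5]] and Xᵀw = [-604, -68]ᵀ.
Eliminating b: 5·(row 1) − 29·(row 2) gives 514·a = 5·(-604) − 29·(-68) = -1048, so a = -524/257.
Then b = ((-68) − 29·(-524/257))/5 = -456/257.
Residuals: -78/257, -18/257, 12/257, 546/257, -462/257; SSR = 2016/257.

SSR = 7.844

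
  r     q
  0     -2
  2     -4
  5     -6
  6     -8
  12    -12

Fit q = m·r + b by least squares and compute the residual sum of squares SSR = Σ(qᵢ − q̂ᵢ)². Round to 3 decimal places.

SSR = 0.867

Setting ∂/∂m … = 0 gives: 209·m + 25·b = -230;  25·m + 5·b = -32.
det = 209·5 − 25² = 420.
m = ((-230)·5 − 25·(-32))/420 = -5/6; b = (209·(-32) − 25·(-230))/420 = -67/30.
Residuals: 7/30, -1/10, 2/5, -23/30, 7/30; SSR = 13/15.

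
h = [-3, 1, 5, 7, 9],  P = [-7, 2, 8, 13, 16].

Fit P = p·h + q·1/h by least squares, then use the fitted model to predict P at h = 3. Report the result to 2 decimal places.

P̂ = 5.54

Normal-equation sums: Σh·h = 165, Σh·1/h = 5, Σ1/h·1/h = 117469/99225.
For XᵀP: Σh·P = 298, Σ1/h·P = 3014/315.
So XᵀX·[p, q]ᵀ = XᵀP: [[165, 5]; [5, 117469/99225]]·[p, q]ᵀ = [298, 3014/315]ᵀ.
Determinant 165·(117469/99225) − 5² = 1126784/6615.
p = (298·(117469/99225) − 5·(3014/315))/(1126784/6615) = 3782339/2112720; q = (165·(3014/315) − 5·298)/(1126784/6615) = 73395/140848.
At h = 3: P̂ = (3782339/2112720)·(3) + (73395/140848)·(1/3) = 488083/88030.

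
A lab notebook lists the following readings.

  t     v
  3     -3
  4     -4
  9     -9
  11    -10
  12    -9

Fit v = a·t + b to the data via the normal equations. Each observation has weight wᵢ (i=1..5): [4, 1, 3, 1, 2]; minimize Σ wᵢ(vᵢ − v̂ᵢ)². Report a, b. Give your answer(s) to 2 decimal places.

a = -0.78, b = -0.93

The normal equations are: 704·a + 78·b = -621;  78·a + 11·b = -71.
(Σwᵢ·t·t = 704, Σwᵢ·t = 78, Σwᵢ·1 = 11, Σwᵢ·t·v = -621, Σwᵢ·v = -71.)
Eliminating b: 11·(row 1) − 78·(row 2) gives 1660·a = 11·(-621) − 78·(-71) = -1293, so a = -1293/1660.
Then b = ((-71) − 78·(-1293/1660))/11 = -773/830.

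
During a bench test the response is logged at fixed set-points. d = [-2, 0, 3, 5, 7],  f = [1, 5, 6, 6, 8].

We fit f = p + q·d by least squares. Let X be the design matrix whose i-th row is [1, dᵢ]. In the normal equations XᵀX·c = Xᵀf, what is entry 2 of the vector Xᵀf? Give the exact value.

Entry 2 ↔ basis d, so (Xᵀf)_{2} = Σᵢ (d)·fᵢ = (-2)·(1) + (0)·(5) + (3)·(6) + (5)·(6) + (7)·(8) = 102.

102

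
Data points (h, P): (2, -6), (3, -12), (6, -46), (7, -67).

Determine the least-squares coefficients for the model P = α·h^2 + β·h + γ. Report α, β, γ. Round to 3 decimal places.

The normal equations are: 3794·α + 594·β + 98·γ = -5071;  594·α + 98·β + 18·γ = -793;  98·α + 18·β + 4·γ = -131.
Inverting the 3×3 Gram matrix, [α, β, γ]ᵀ = [-15/8, 667/136, -151/17]ᵀ.

α = -1.875, β = 4.904, γ = -8.882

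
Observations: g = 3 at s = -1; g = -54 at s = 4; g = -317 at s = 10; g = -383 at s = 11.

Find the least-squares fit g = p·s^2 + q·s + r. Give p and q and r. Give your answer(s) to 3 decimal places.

The normal equations are: 24898·p + 2394·q + 238·r = -78904;  2394·p + 238·q + 24·r = -7602;  238·p + 24·q + 4·r = -751.
Solving the 3×3 system (Gaussian elimination) gives p = -75299/25374, q = -20635/8458, r = 43876/12687.

p = -2.968, q = -2.440, r = 3.458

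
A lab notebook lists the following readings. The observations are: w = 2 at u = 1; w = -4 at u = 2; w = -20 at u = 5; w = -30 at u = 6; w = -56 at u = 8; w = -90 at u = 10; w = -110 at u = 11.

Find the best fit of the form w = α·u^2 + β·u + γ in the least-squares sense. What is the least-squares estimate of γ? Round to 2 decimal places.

Sums needed: Σu^2·u^2 = 30675, Σu^2·u = 3193, Σu^2 = 351, Σu·u = 351, Σu = 43, Σ1 = 7.
Right-hand side: Σu^2·w = -27488, Σu·w = -2844, Σw = -308.
So XᵀX·[α, β, γ]ᵀ = Xᵀw: [[30675, 3193, 351]; [3193, 351, 43]; [351, 43, 7]]·[α, β, γ]ᵀ = [-27488, -2844, -308]ᵀ.
Row-reducing yields α = -5436/5579, β = 71126/106001, γ = 11142/15143.

γ = 0.74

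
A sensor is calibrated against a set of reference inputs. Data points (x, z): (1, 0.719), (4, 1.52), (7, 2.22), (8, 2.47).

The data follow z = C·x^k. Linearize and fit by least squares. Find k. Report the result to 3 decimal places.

With ln zᵢ as the transformed response and ln xᵢ as the regressor:
Σln x = 5.4116, Σ(ln x)² = 10.0325, Σln z = 1.7905, Σln x·ln z = 4.0126.
Equations: 10.0325·k + 5.4116·ln C = 4.0126;  5.4116·k + 4·ln C = 1.7905.
Slope k = (n·Σln x·ln z − Σln x·Σln z)/(n·Σ(ln x)² − (Σln x)²) = (4·4.0126 − 5.4116·1.7905)/10.8439 = 0.58656; ln C = (Σln z − k·Σln x)/n = -0.34593.

k = 0.587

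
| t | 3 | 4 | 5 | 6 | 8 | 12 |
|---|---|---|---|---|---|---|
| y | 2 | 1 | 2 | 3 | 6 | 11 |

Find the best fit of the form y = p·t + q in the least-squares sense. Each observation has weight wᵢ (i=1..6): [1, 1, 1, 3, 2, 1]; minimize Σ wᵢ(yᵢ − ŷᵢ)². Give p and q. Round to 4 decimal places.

The normal equations are: 430·p + 58·q = 302;  58·p + 9·q = 37.
(Σwᵢ·t·t = 430, Σwᵢ·t = 58, Σwᵢ·1 = 9, Σwᵢ·t·y = 302, Σwᵢ·y = 37.)
Determinant 430·9 − 58² = 506.
p = (302·9 − 58·37)/506 = 26/23; q = (430·37 − 58·302)/506 = -73/23.

p = 1.1304, q = -3.1739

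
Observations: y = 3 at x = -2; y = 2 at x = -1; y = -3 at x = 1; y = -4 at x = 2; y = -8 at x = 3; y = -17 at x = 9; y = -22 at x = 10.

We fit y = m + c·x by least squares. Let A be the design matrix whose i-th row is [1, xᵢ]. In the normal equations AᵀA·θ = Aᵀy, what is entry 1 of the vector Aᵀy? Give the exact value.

-49

Entry 1 ↔ basis 1, so (Aᵀy)_{1} = Σᵢ yᵢ = (1)·(3) + (1)·(2) + (1)·(-3) + (1)·(-4) + (1)·(-8) + (1)·(-17) + (1)·(-22) = -49.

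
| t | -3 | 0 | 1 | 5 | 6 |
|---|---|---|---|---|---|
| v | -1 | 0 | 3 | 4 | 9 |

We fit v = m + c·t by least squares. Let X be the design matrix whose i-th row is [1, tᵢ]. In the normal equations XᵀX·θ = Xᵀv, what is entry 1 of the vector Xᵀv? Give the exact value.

15

Entry 1 ↔ basis 1, so (Xᵀv)_{1} = Σᵢ vᵢ = (1)·(-1) + (1)·(0) + (1)·(3) + (1)·(4) + (1)·(9) = 15.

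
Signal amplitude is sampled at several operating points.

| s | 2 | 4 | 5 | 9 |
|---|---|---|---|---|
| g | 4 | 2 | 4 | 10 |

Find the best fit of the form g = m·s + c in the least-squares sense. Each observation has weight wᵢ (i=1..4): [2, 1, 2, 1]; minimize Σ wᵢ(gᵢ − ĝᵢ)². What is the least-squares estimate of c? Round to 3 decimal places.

c = 0.905

Compute the Gram sums: Σwᵢ·s·s = 155, Σwᵢ·s = 27, Σwᵢ·1 = 6.
And Σwᵢ·s·g = 154, Σwᵢ·g = 28.
MᵀWM·[m, c]ᵀ = MᵀWg becomes [[155, 27]; [27, 6]]·[m, c]ᵀ = [154, 28]ᵀ.
det = 155·6 − 27² = 201.
m = (154·6 − 27·28)/201 = 56/67; c = (155·28 − 27·154)/201 = 182/201.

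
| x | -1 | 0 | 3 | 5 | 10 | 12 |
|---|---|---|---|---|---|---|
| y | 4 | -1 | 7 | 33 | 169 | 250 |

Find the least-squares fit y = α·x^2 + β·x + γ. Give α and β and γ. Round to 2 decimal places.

α = 2.01, β = -3.19, γ = -1.21

Sums needed: Σx^2·x^2 = 31443, Σx^2·x = 2879, Σx^2 = 279, Σx·x = 279, Σx = 29, Σ1 = 6.
Right-hand side: Σx^2·y = 53792, Σx·y = 4872, Σy = 462.
Inverting the 3×3 Gram matrix, [α, β, γ]ᵀ = [669865/332628, -353957/110876, -201995/166314]ᵀ.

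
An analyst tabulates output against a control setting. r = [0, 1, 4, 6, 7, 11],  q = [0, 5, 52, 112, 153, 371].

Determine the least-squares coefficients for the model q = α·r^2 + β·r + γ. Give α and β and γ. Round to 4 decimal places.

The normal system MᵀM·[α, β, γ]ᵀ = Mᵀq is [[18595, 1955, 223]; [1955, 223, 29]; [223, 29, 6]]·[α, β, γ]ᵀ = [57257, 6037, 693]ᵀ.
Solving the 3×3 system (Gaussian elimination) gives α = 125953/42164, β = 34213/42164, γ = 11663/21082.

α = 2.9872, β = 0.8114, γ = 0.5532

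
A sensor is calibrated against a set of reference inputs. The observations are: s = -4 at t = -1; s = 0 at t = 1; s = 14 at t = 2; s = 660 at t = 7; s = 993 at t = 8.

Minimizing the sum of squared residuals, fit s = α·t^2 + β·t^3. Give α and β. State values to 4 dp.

α = -0.8320, β = 2.0434

Forming AᵀA = [[6515, 49607]; [49607, 379859]] and Aᵀs = [95944, 734912]ᵀ gives AᵀA·[α, β]ᵀ = Aᵀs.
det = 6515·379859 − 49607² = 13926936.
α = (95944·379859 − 49607·734912)/13926936 = -1448461/1740867; β = (6515·734912 − 49607·95944)/13926936 = 3557209/1740867.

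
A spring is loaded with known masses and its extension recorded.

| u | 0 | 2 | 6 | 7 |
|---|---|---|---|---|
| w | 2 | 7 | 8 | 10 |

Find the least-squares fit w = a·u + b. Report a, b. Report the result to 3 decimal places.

a = 0.939, b = 3.229

With design matrix M, MᵀM = [[89, 15]; [15, 4]] and Mᵀw = [132, 27]ᵀ.
Eliminating b: 4·(row 1) − 15·(row 2) gives 131·a = 4·132 − 15·27 = 123, so a = 123/131.
Then b = (27 − 15·(123/131))/4 = 423/131.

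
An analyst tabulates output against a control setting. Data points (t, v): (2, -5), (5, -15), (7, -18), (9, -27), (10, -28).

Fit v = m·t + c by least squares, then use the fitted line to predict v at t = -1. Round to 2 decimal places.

Forming MᵀM = [[259, 33]; [33, 5]] and Mᵀv = [-734, -93]ᵀ gives MᵀM·[m, c]ᵀ = Mᵀv.
Δ = 259·5 − 33² = 206.
m = ((-734)·5 − 33·(-93))/206 = -601/206; c = (259·(-93) − 33·(-734))/206 = 135/206.
At t = -1: v̂ = (-601/206)·(-1) + (135/206)·(1) = 368/103.

v̂ = 3.57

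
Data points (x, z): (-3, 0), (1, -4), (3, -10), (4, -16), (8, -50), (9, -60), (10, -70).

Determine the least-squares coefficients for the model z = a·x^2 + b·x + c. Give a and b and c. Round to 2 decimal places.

Entries of MᵀM: Σx^2·x^2 = 21076, Σx^2·x = 2306, Σx^2 = 280, Σx·x = 280, Σx = 32, Σ1 = 7.
And Σx^2·z = -15410, Σx·z = -1738, Σz = -210.
Inverting the 3×3 Gram matrix, [a, b, c]ᵀ = [-27049/52089, -286573/156267, -132082/156267]ᵀ.

a = -0.52, b = -1.83, c = -0.85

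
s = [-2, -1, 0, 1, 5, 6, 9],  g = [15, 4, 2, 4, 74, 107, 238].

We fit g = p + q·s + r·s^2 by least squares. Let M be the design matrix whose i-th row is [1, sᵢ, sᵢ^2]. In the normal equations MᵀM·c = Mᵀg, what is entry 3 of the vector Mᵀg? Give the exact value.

Entry 3 ↔ basis s^2, so (Mᵀg)_{3} = Σᵢ (s^2)·gᵢ = (4)·(15) + (1)·(4) + (0)·(2) + (1)·(4) + (25)·(74) + (36)·(107) + (81)·(238) = 25048.

25048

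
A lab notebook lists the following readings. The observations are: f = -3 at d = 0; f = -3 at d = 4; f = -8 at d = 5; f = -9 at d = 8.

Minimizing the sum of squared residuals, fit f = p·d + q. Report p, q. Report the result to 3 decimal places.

p = -0.802, q = -2.344

Compute the Gram sums: Σd·d = 105, Σd = 17, Σ1 = 4.
And Σd·f = -124, Σf = -23.
Eliminating q: 4·(row 1) − 17·(row 2) gives 131·p = 4·(-124) − 17·(-23) = -105, so p = -105/131.
Then q = ((-23) − 17·(-105/131))/4 = -307/131.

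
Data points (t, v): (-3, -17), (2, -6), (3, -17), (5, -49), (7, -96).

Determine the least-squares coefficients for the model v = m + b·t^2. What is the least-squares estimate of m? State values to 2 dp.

With design matrix M, MᵀM = [[5, 96]; [96, 3204]] and Mᵀv = [-185, -6259]ᵀ.
Δ = 5·3204 − 96² = 6804.
m = ((-185)·3204 − 96·(-6259))/6804 = 677/567; b = (5·(-6259) − 96·(-185))/6804 = -13535/6804.

m = 1.19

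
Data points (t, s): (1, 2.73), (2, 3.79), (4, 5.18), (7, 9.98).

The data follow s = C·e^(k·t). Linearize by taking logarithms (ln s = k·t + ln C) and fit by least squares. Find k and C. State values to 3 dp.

k = 0.208, C = 2.323

Linearized form: ln s = k·t + ln C. From the 4 transformed points,
Σt = 14.0000, Σ(t)² = 70.0000, Σln s = 6.2821, Σt·ln s = 26.3523.
Normal system: [[70.0000, 14.0000]; [14.0000, 4]]·[k, ln C]ᵀ = [26.3523, 6.2821]ᵀ.
Δ = 70.0000·4 − (14.0000)² = 84.0000; k = (26.3523·4 − 14.0000·6.2821)/84.0000 = 0.20786, ln C = (70.0000·6.2821 − 14.0000·26.3523)/84.0000 = 0.84299, so C = exp(0.84299) = 2.32330.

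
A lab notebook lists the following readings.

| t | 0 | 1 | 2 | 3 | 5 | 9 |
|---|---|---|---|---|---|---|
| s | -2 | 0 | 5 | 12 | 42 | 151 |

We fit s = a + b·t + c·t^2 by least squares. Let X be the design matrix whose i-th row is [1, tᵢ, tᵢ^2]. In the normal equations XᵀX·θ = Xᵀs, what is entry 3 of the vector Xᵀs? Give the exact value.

Entry 3 ↔ basis t^2, so (Xᵀs)_{3} = Σᵢ (t^2)·sᵢ = (0)·(-2) + (1)·(0) + (4)·(5) + (9)·(12) + (25)·(42) + (81)·(151) = 13409.

13409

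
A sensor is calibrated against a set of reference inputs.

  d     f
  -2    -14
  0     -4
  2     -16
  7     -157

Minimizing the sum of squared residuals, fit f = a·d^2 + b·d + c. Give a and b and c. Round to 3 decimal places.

The normal system AᵀA·[a, b, c]ᵀ = Aᵀf is [[2433, 343, 57]; [343, 57, 7]; [57, 7, 4]]·[a, b, c]ᵀ = [-7813, -1103, -191]ᵀ.
Solving the 3×3 system (Gaussian elimination) gives a = -40835/13358, b = -7505/13358, c = -21406/6679.

a = -3.057, b = -0.562, c = -3.205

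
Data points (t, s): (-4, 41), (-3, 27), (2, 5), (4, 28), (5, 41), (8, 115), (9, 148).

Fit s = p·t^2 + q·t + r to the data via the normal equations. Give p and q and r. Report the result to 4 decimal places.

The normal equations are: 11891·p + 1347·q + 215·r = 21740;  1347·p + 215·q + 21·r = 2334;  215·p + 21·q + 7·r = 405.
(Σt^2·t^2 = 11891, Σt^2·t = 1347, Σt^2 = 215, Σt·t = 215, Σt = 21, Σ1 = 7, Σt^2·s = 21740, Σt·s = 2334, Σs = 405.)
Inverting the 3×3 Gram matrix, [p, q, r]ᵀ = [2198597/1088098, -2143641/1088098, 928414/544049]ᵀ.

p = 2.0206, q = -1.9701, r = 1.7065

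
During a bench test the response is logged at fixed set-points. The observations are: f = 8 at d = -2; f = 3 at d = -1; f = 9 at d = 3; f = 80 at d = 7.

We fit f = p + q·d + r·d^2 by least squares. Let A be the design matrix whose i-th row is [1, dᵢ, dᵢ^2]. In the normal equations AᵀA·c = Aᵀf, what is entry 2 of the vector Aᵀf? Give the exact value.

568

Entry 2 ↔ basis d, so (Aᵀf)_{2} = Σᵢ (d)·fᵢ = (-2)·(8) + (-1)·(3) + (3)·(9) + (7)·(80) = 568.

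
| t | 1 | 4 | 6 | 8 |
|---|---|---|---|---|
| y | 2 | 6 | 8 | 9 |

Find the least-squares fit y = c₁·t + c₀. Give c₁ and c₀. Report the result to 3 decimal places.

Compute the Gram sums: Σt·t = 117, Σt = 19, Σ1 = 4.
And Σt·y = 146, Σy = 25.
So AᵀA·[c₁, c₀]ᵀ = Aᵀy: [[117, 19]; [19, 4]]·[c₁, c₀]ᵀ = [146, 25]ᵀ.
Determinant 117·4 − 19² = 107.
c₁ = (146·4 − 19·25)/107 = 109/107; c₀ = (117·25 − 19·146)/107 = 151/107.

c₁ = 1.019, c₀ = 1.411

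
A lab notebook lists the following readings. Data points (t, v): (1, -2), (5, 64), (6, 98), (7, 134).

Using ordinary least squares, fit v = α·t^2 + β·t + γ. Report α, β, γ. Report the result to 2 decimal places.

α = 3.02, β = -1.42, γ = -3.66

Forming MᵀM = [[4323, 685, 111]; [685, 111, 19]; [111, 19, 4]] and Mᵀv = [11692, 1844, 294]ᵀ gives MᵀM·[α, β, γ]ᵀ = Mᵀv.
Inverting the 3×3 Gram matrix, [α, β, γ]ᵀ = [2727/902, -1279/902, -1651/451]ᵀ.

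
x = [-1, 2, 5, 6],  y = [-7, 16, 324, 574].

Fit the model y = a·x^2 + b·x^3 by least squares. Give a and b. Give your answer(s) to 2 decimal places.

a = -2.08, b = 3.01

From the data, Σx^2·x^2 = 1938, Σx^2·x^3 = 10932, Σx^3·x^3 = 62346.
And Σx^2·y = 28821, Σx^3·y = 164619.
MᵀM·[a, b]ᵀ = Mᵀy becomes [[1938, 10932]; [10932, 62346]]·[a, b]ᵀ = [28821, 164619]ᵀ.
det = 1938·62346 − 10932² = 1317924.
a = (28821·62346 − 10932·164619)/1317924 = -152269/73218; b = (1938·164619 − 10932·28821)/1317924 = 220025/73218.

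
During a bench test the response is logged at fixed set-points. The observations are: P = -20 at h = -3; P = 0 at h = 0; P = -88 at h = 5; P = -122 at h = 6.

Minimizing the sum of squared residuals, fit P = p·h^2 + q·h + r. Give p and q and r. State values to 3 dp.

The normal system XᵀX·[p, q, r]ᵀ = XᵀP is [[2002, 314, 70]; [314, 70, 8]; [70, 8, 4]]·[p, q, r]ᵀ = [-6772, -1112, -230]ᵀ.
Row-reducing yields p = -5815/1947, q = -4771/1947, r = -216/649.

p = -2.987, q = -2.450, r = -0.333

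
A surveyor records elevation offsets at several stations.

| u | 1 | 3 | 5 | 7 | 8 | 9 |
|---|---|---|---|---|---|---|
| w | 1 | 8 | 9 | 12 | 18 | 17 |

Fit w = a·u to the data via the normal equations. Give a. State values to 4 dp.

The normal system AᵀA·[a]ᵀ = Aᵀw is [[229]]·[a]ᵀ = [451]ᵀ.
Hence a = 451 / 229 ≈ 1.96943.

a = 1.9694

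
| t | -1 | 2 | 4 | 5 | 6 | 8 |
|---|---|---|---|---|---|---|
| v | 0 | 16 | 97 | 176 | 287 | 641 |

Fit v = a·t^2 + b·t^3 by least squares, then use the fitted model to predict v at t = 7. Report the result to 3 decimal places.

Setting ∂/∂a … = 0 gives: 6290·a + 44724·b = 57372;  44724·a + 328586·b = 418520.
Δ = 6290·328586 − 44724² = 66569764.
a = (57372·328586 − 44724·418520)/66569764 = 33436878/16642441; b = (6290·418520 − 44724·57372)/66569764 = 16646368/16642441.
At t = 7: v̂ = (33436878/16642441)·(49) + (16646368/16642441)·(343) = 7348111246/16642441.

v̂ = 441.528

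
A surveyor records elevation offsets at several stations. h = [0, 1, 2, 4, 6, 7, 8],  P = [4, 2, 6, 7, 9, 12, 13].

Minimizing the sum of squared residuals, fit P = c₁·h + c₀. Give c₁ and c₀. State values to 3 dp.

Entries of XᵀX: Σh·h = 170, Σh = 28, Σ1 = 7.
And Σh·P = 284, ΣP = 53.
So XᵀX·[c₁, c₀]ᵀ = XᵀP: [[170, 28]; [28, 7]]·[c₁, c₀]ᵀ = [284, 53]ᵀ.
Determinant 170·7 − 28² = 406.
c₁ = (284·7 − 28·53)/406 = 36/29; c₀ = (170·53 − 28·284)/406 = 529/203.

c₁ = 1.241, c₀ = 2.606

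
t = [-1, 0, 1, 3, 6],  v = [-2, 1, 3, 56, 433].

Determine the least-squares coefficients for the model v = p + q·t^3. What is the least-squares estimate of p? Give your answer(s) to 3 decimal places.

p = 0.962

The normal system XᵀX·[p, q]ᵀ = Xᵀv is [[5, 243]; [243, 47387]]·[p, q]ᵀ = [491, 95045]ᵀ.
Δ = 5·47387 − 243² = 177886.
p = (491·47387 − 243·95045)/177886 = 85541/88943; q = (5·95045 − 243·491)/177886 = 177956/88943.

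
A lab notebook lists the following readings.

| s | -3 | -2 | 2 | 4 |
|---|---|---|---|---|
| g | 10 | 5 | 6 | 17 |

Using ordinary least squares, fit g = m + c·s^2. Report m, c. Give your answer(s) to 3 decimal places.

Setting ∂/∂m … = 0 gives: 4·m + 33·c = 38;  33·m + 369·c = 406.
Determinant 4·369 − 33² = 387.
m = (38·369 − 33·406)/387 = 208/129; c = (4·406 − 33·38)/387 = 370/387.

m = 1.612, c = 0.956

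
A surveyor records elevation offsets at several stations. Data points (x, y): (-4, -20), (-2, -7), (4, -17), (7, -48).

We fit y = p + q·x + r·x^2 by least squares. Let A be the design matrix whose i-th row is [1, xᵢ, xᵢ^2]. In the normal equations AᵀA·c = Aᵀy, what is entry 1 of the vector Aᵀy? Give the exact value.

Entry 1 ↔ basis 1, so (Aᵀy)_{1} = Σᵢ yᵢ = (1)·(-20) + (1)·(-7) + (1)·(-17) + (1)·(-48) = -92.

-92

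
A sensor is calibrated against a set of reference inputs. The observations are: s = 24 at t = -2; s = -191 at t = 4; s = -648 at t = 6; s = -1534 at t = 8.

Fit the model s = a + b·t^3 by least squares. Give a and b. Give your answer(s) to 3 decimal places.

Forming AᵀA = [[4, 784]; [784, 312960]] and Aᵀs = [-2349, -937792]ᵀ gives AᵀA·[a, b]ᵀ = Aᵀs.
det = 4·312960 − 784² = 637184.
a = ((-2349)·312960 − 784·(-937792))/637184 = 671/4978; b = (4·(-937792) − 784·(-2349))/637184 = -119347/39824.

a = 0.135, b = -2.997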